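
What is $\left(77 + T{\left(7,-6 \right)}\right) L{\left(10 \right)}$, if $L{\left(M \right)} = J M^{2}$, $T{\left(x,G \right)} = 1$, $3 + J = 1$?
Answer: $-15600$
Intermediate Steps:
$J = -2$ ($J = -3 + 1 = -2$)
$L{\left(M \right)} = - 2 M^{2}$
$\left(77 + T{\left(7,-6 \right)}\right) L{\left(10 \right)} = \left(77 + 1\right) \left(- 2 \cdot 10^{2}\right) = 78 \left(\left(-2\right) 100\right) = 78 \left(-200\right) = -15600$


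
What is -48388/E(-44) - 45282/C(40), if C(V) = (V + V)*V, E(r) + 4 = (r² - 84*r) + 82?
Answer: -20670091/913600 ≈ -22.625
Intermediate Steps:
E(r) = 78 + r² - 84*r (E(r) = -4 + ((r² - 84*r) + 82) = -4 + (82 + r² - 84*r) = 78 + r² - 84*r)
C(V) = 2*V² (C(V) = (2*V)*V = 2*V²)
-48388/E(-44) - 45282/C(40) = -48388/(78 + (-44)² - 84*(-44)) - 45282/(2*40²) = -48388/(78 + 1936 + 3696) - 45282/(2*1600) = -48388/5710 - 45282/3200 = -48388*1/5710 - 45282*1/3200 = -24194/2855 - 22641/1600 = -20670091/913600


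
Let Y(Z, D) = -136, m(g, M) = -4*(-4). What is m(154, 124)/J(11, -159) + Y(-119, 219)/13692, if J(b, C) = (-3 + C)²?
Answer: -69794/7486101 ≈ -0.0093231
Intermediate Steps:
m(g, M) = 16
m(154, 124)/J(11, -159) + Y(-119, 219)/13692 = 16/((-3 - 159)²) - 136/13692 = 16/((-162)²) - 136*1/13692 = 16/26244 - 34/3423 = 16*(1/26244) - 34/3423 = 4/6561 - 34/3423 = -69794/7486101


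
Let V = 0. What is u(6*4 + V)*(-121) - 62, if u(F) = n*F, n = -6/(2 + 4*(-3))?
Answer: -9022/5 ≈ -1804.4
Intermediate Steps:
n = ⅗ (n = -6/(2 - 12) = -6/(-10) = -6*(-⅒) = ⅗ ≈ 0.60000)
u(F) = 3*F/5
u(6*4 + V)*(-121) - 62 = (3*(6*4 + 0)/5)*(-121) - 62 = (3*(24 + 0)/5)*(-121) - 62 = ((⅗)*24)*(-121) - 62 = (72/5)*(-121) - 62 = -8712/5 - 62 = -9022/5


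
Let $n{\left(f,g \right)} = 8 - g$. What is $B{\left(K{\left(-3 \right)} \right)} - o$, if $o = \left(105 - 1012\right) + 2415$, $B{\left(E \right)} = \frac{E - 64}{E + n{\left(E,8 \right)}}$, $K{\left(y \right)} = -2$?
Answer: $-1475$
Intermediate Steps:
$B{\left(E \right)} = \frac{-64 + E}{E}$ ($B{\left(E \right)} = \frac{E - 64}{E + \left(8 - 8\right)} = \frac{-64 + E}{E + \left(8 - 8\right)} = \frac{-64 + E}{E + 0} = \frac{-64 + E}{E}$)
$o = 1508$ ($o = -907 + 2415 = 1508$)
$B{\left(K{\left(-3 \right)} \right)} - o = \frac{-64 - 2}{-2} - 1508 = \left(- \frac{1}{2}\right) \left(-66\right) - 1508 = 33 - 1508 = -1475$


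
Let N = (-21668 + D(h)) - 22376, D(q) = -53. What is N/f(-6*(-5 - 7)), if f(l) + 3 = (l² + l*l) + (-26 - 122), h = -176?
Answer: -44097/10217 ≈ -4.3160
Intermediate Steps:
N = -44097 (N = (-21668 - 53) - 22376 = -21721 - 22376 = -44097)
f(l) = -151 + 2*l² (f(l) = -3 + ((l² + l*l) + (-26 - 122)) = -3 + ((l² + l²) - 148) = -3 + (2*l² - 148) = -3 + (-148 + 2*l²) = -151 + 2*l²)
N/f(-6*(-5 - 7)) = -44097/(-151 + 2*(-6*(-5 - 7))²) = -44097/(-151 + 2*(-6*(-12))²) = -44097/(-151 + 2*72²) = -44097/(-151 + 2*5184) = -44097/(-151 + 10368) = -44097/10217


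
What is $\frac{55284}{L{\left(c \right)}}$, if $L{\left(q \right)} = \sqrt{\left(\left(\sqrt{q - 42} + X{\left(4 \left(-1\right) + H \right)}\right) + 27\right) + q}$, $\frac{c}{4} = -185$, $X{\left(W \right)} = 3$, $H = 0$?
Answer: $\frac{55284}{\sqrt{-710 + i \sqrt{782}}} \approx 40.819 - 2073.6 i$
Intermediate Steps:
$c = -740$ ($c = 4 \left(-185\right) = -740$)
$L{\left(q \right)} = \sqrt{30 + q + \sqrt{-42 + q}}$ ($L{\left(q \right)} = \sqrt{\left(\left(\sqrt{q - 42} + 3\right) + 27\right) + q} = \sqrt{\left(\left(\sqrt{-42 + q} + 3\right) + 27\right) + q} = \sqrt{\left(\left(3 + \sqrt{-42 + q}\right) + 27\right) + q} = \sqrt{\left(30 + \sqrt{-42 + q}\right) + q} = \sqrt{30 + q + \sqrt{-42 + q}}$)
$\frac{55284}{L{\left(c \right)}} = \frac{55284}{\sqrt{30 - 740 + \sqrt{-42 - 740}}} = \frac{55284}{\sqrt{30 - 740 + \sqrt{-782}}} = \frac{55284}{\sqrt{30 - 740 + i \sqrt{782}}} = \frac{55284}{\sqrt{-710 + i \sqrt{782}}}$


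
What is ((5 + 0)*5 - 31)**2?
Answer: 36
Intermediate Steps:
((5 + 0)*5 - 31)**2 = (5*5 - 31)**2 = (25 - 31)**2 = (-6)**2 = 36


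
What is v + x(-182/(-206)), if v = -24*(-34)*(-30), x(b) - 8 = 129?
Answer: -24343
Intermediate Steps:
x(b) = 137 (x(b) = 8 + 129 = 137)
v = -24480 (v = 816*(-30) = -24480)
v + x(-182/(-206)) = -24480 + 137 = -24343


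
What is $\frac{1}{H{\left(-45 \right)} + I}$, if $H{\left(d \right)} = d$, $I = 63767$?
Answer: $\frac{1}{63722} \approx 1.5693 \cdot 10^{-5}$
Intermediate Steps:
$\frac{1}{H{\left(-45 \right)} + I} = \frac{1}{-45 + 63767} = \frac{1}{63722}$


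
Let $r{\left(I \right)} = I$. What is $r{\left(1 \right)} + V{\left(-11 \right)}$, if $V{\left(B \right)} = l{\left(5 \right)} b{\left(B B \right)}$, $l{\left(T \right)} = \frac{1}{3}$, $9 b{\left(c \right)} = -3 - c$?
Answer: $- \frac{97}{27} \approx -3.5926$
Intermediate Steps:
$b{\left(c \right)} = - \frac{1}{3} - \frac{c}{9}$ ($b{\left(c \right)} = \frac{-3 - c}{9} = - \frac{1}{3} - \frac{c}{9}$)
$l{\left(T \right)} = \frac{1}{3}$
$V{\left(B \right)} = - \frac{1}{9} - \frac{B^{2}}{27}$ ($V{\left(B \right)} = \frac{- \frac{1}{3} - \frac{B B}{9}}{3} = \frac{- \frac{1}{3} - \frac{B^{2}}{9}}{3} = - \frac{1}{9} - \frac{B^{2}}{27}$)
$r{\left(1 \right)} + V{\left(-11 \right)} = 1 - \left(\frac{1}{9} + \frac{\left(-11\right)^{2}}{27}\right) = 1 - \frac{124}{27} = - \frac{97}{27}$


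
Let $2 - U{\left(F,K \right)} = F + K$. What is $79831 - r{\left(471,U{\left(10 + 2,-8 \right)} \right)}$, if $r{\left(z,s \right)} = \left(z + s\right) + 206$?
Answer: $79156$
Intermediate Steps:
$U{\left(F,K \right)} = 2 - F - K$ ($U{\left(F,K \right)} = 2 - \left(F + K\right) = 2 - F - K$)
$r{\left(z,s \right)} = 206 + s + z$ ($r{\left(z,s \right)} = \left(s + z\right) + 206 = 206 + s + z$)
$79831 - r{\left(471,U{\left(10 + 2,-8 \right)} \right)} = 79831 - \left(206 - 2 + 471\right) = 79831 - 675 = 79156$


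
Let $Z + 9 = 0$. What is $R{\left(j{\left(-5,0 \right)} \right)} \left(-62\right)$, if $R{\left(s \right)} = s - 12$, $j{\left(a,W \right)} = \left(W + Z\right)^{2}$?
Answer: $-4278$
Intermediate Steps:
$Z = -9$ ($Z = -9 + 0 = -9$)
$j{\left(a,W \right)} = \left(-9 + W\right)^{2}$ ($j{\left(a,W \right)} = \left(W - 9\right)^{2} = \left(-9 + W\right)^{2}$)
$R{\left(s \right)} = -12 + s$ ($R{\left(s \right)} = s - 12 = -12 + s$)
$R{\left(j{\left(-5,0 \right)} \right)} \left(-62\right) = \left(-12 + \left(-9 + 0\right)^{2}\right) \left(-62\right) = \left(-12 + \left(-9\right)^{2}\right) \left(-62\right) = \left(-12 + 81\right) \left(-62\right) = 69 \left(-62\right) = -4278$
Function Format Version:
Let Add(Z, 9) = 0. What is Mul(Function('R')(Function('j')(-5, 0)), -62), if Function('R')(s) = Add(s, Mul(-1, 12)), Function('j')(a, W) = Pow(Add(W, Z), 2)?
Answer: -4278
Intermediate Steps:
Z = -9 (Z = Add(-9, 0) = -9)
Function('j')(a, W) = Pow(Add(-9, W), 2) (Function('j')(a, W) = Pow(Add(W, -9), 2) = Pow(Add(-9, W), 2))
Function('R')(s) = Add(-12, s) (Function('R')(s) = Add(s, -12) = Add(-12, s))
Mul(Function('R')(Function('j')(-5, 0)), -62) = Mul(Add(-12, Pow(Add(-9, 0), 2)), -62) = Mul(Add(-12, Pow(-9, 2)), -62) = Mul(Add(-12, 81), -62) = Mul(69, -62) = -4278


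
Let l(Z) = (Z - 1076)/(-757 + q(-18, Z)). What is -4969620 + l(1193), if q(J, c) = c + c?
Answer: -899501207/181 ≈ -4.9696e+6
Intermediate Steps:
q(J, c) = 2*c
l(Z) = (-1076 + Z)/(-757 + 2*Z) (l(Z) = (Z - 1076)/(-757 + 2*Z) = (-1076 + Z)/(-757 + 2*Z))
-4969620 + l(1193) = -4969620 + (-1076 + 1193)/(-757 + 2*1193) = -4969620 + 117/(-757 + 2386) = -4969620 + 117/1629 = -4969620 + (1/1629)*117 = -4969620 + 13/181 = -899501207/181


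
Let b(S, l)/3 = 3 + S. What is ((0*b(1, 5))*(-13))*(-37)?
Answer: 0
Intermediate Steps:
b(S, l) = 9 + 3*S (b(S, l) = 3*(3 + S) = 9 + 3*S)
((0*b(1, 5))*(-13))*(-37) = ((0*(9 + 3*1))*(-13))*(-37) = ((0*(9 + 3))*(-13))*(-37) = ((0*12)*(-13))*(-37) = (0*(-13))*(-37) = 0*(-37) = 0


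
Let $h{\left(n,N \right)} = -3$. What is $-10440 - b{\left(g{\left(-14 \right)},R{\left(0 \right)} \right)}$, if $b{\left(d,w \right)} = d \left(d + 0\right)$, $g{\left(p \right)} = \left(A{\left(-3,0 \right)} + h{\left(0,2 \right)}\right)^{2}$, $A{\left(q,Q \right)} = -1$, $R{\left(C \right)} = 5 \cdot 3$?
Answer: $-10696$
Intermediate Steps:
$R{\left(C \right)} = 15$
$g{\left(p \right)} = 16$ ($g{\left(p \right)} = \left(-1 - 3\right)^{2} = \left(-4\right)^{2} = 16$)
$b{\left(d,w \right)} = d^{2}$ ($b{\left(d,w \right)} = d d = d^{2}$)
$-10440 - b{\left(g{\left(-14 \right)},R{\left(0 \right)} \right)} = -10440 - 16^{2} = -10440 - 256 = -10696$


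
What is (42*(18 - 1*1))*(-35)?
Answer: -24990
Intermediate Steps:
(42*(18 - 1*1))*(-35) = (42*(18 - 1))*(-35) = (42*17)*(-35) = 714*(-35) = -24990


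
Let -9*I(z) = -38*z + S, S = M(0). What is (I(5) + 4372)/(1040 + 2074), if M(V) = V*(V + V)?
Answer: 19769/14013 ≈ 1.4108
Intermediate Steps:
M(V) = 2*V**2 (M(V) = V*(2*V) = 2*V**2)
S = 0 (S = 2*0**2 = 2*0 = 0)
I(z) = 38*z/9 (I(z) = -(-38*z + 0)/9 = -(-38)*z/9 = 38*z/9)
(I(5) + 4372)/(1040 + 2074) = ((38/9)*5 + 4372)/(1040 + 2074) = (190/9 + 4372)/3114 = (39538/9)*(1/3114) = 19769/14013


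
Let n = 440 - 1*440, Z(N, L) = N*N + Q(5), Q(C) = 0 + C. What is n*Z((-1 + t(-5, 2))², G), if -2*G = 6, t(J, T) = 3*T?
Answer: 0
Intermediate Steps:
Q(C) = C
G = -3 (G = -½*6 = -3)
Z(N, L) = 5 + N² (Z(N, L) = N*N + 5 = N² + 5 = 5 + N²)
n = 0 (n = 440 - 440 = 0)
n*Z((-1 + t(-5, 2))², G) = 0*(5 + ((-1 + 3*2)²)²) = 0*(5 + ((-1 + 6)²)²) = 0*(5 + (5²)²) = 0*(5 + 25²) = 0*(5 + 625) = 0*630 = 0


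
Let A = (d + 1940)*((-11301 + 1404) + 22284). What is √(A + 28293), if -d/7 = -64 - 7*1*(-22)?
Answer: √16255263 ≈ 4031.8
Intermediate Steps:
d = -630 (d = -7*(-64 - 7*1*(-22)) = -7*(-64 - 7*(-22)) = -7*(-64 + 154) = -7*90 = -630)
A = 16226970 (A = (-630 + 1940)*((-11301 + 1404) + 22284) = 1310*(-9897 + 22284) = 1310*12387 = 16226970)
√(A + 28293) = √(16226970 + 28293) = √16255263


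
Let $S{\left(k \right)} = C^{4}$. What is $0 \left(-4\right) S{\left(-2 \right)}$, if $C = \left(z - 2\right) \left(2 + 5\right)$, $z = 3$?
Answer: $0$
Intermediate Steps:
$C = 7$ ($C = \left(3 - 2\right) \left(2 + 5\right) = 1 \cdot 7 = 7$)
$S{\left(k \right)} = 2401$ ($S{\left(k \right)} = 7^{4} = 2401$)
$0 \left(-4\right) S{\left(-2 \right)} = 0 \left(-4\right) 2401 = 0 \cdot 2401 = 0$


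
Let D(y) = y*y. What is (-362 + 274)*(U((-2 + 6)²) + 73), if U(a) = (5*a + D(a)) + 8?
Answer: -36696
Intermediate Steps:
D(y) = y²
U(a) = 8 + a² + 5*a (U(a) = (5*a + a²) + 8 = (a² + 5*a) + 8 = 8 + a² + 5*a)
(-362 + 274)*(U((-2 + 6)²) + 73) = (-362 + 274)*((8 + ((-2 + 6)²)² + 5*(-2 + 6)²) + 73) = -88*((8 + (4²)² + 5*4²) + 73) = -88*((8 + 16² + 5*16) + 73) = -88*((8 + 256 + 80) + 73) = -88*(344 + 73) = -88*417 = -36696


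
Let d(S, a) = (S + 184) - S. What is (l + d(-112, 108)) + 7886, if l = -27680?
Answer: -19610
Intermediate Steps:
d(S, a) = 184 (d(S, a) = (184 + S) - S = 184)
(l + d(-112, 108)) + 7886 = (-27680 + 184) + 7886 = -27496 + 7886 = -19610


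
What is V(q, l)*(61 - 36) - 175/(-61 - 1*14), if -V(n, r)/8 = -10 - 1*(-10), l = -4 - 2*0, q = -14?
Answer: 7/3 ≈ 2.3333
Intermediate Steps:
l = -4 (l = -4 + 0 = -4)
V(n, r) = 0 (V(n, r) = -8*(-10 - 1*(-10)) = -8*(-10 + 10) = -8*0 = 0)
V(q, l)*(61 - 36) - 175/(-61 - 1*14) = 0*(61 - 36) - 175/(-61 - 1*14) = 0*25 - 175/(-61 - 14) = 0 - 175/(-75) = 0 - 175*(-1/75) = 0 + 7/3 = 7/3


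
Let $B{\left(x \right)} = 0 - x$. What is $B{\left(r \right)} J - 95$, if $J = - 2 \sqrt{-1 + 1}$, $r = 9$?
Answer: $-95$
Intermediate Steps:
$B{\left(x \right)} = - x$
$J = 0$ ($J = - 2 \sqrt{0} = \left(-2\right) 0 = 0$)
$B{\left(r \right)} J - 95 = \left(-1\right) 9 \cdot 0 - 95 = \left(-9\right) 0 - 95 = 0 - 95 = -95$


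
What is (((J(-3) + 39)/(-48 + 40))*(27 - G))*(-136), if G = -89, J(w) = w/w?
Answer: 78880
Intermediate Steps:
J(w) = 1
(((J(-3) + 39)/(-48 + 40))*(27 - G))*(-136) = (((1 + 39)/(-48 + 40))*(27 - 1*(-89)))*(-136) = ((40/(-8))*(27 + 89))*(-136) = ((40*(-⅛))*116)*(-136) = -5*116*(-136) = -580*(-136) = 78880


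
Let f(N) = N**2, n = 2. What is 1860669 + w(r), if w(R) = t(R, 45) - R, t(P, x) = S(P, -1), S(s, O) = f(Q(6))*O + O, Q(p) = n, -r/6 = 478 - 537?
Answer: 1860310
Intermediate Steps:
r = 354 (r = -6*(478 - 537) = -6*(-59) = 354)
Q(p) = 2
S(s, O) = 5*O (S(s, O) = 2**2*O + O = 4*O + O = 5*O)
t(P, x) = -5 (t(P, x) = 5*(-1) = -5)
w(R) = -5 - R
1860669 + w(r) = 1860669 + (-5 - 1*354) = 1860669 + (-5 - 354) = 1860669 - 359 = 1860310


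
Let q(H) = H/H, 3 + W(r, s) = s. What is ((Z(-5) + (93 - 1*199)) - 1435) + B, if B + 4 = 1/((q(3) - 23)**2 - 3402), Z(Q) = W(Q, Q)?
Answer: -4531655/2918 ≈ -1553.0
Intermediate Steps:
W(r, s) = -3 + s
Z(Q) = -3 + Q
q(H) = 1
B = -11673/2918 (B = -4 + 1/((1 - 23)**2 - 3402) = -4 + 1/((-22)**2 - 3402) = -4 + 1/(484 - 3402) = -4 + 1/(-2918) = -4 - 1/2918 = -11673/2918 ≈ -4.0003)
((Z(-5) + (93 - 1*199)) - 1435) + B = (((-3 - 5) + (93 - 1*199)) - 1435) - 11673/2918 = ((-8 + (93 - 199)) - 1435) - 11673/2918 = ((-8 - 106) - 1435) - 11673/2918 = (-114 - 1435) - 11673/2918 = -1549 - 11673/2918 = -4531655/2918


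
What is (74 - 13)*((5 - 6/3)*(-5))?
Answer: -915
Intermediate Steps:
(74 - 13)*((5 - 6/3)*(-5)) = 61*((5 - 6*⅓)*(-5)) = 61*((5 - 2)*(-5)) = 61*(3*(-5)) = 61*(-15) = -915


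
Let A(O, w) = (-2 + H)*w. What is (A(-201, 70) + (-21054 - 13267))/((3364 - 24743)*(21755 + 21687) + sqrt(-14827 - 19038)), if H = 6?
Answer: 31615460219238/862570094697158189 + 34041*I*sqrt(33865)/862570094697158189 ≈ 3.6653e-5 + 7.2625e-12*I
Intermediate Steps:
A(O, w) = 4*w (A(O, w) = (-2 + 6)*w = 4*w)
(A(-201, 70) + (-21054 - 13267))/((3364 - 24743)*(21755 + 21687) + sqrt(-14827 - 19038)) = (4*70 + (-21054 - 13267))/((3364 - 24743)*(21755 + 21687) + sqrt(-14827 - 19038)) = (280 - 34321)/(-21379*43442 + sqrt(-33865)) = -34041/(-928746518 + I*sqrt(33865))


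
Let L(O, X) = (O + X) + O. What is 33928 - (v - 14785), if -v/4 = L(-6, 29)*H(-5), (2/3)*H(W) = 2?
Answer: 48917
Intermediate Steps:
L(O, X) = X + 2*O
H(W) = 3 (H(W) = (3/2)*2 = 3)
v = -204 (v = -4*(29 + 2*(-6))*3 = -4*(29 - 12)*3 = -68*3 = -4*51 = -204)
33928 - (v - 14785) = 33928 - (-204 - 14785) = 33928 - 1*(-14989) = 33928 + 14989 = 48917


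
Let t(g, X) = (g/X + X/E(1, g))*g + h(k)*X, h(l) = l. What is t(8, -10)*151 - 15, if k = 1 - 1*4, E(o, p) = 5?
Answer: 5663/5 ≈ 1132.6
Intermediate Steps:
k = -3 (k = 1 - 4 = -3)
t(g, X) = -3*X + g*(X/5 + g/X) (t(g, X) = (g/X + X/5)*g - 3*X = (X/5 + g/X)*g - 3*X = g*(X/5 + g/X) - 3*X = -3*X + g*(X/5 + g/X))
t(8, -10)*151 - 15 = ((8² + (⅕)*(-10)²*(-15 + 8))/(-10))*151 - 15 = -(64 + (⅕)*100*(-7))/10*151 - 15 = -(64 - 140)/10*151 - 15 = -⅒*(-76)*151 - 15 = (38/5)*151 - 15 = 5738/5 - 15 = 5663/5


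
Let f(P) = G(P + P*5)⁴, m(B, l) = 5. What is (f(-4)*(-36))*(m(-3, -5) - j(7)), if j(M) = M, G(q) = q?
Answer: 23887872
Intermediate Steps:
f(P) = 1296*P⁴ (f(P) = (P + P*5)⁴ = (P + 5*P)⁴ = (6*P)⁴ = 1296*P⁴)
(f(-4)*(-36))*(m(-3, -5) - j(7)) = ((1296*(-4)⁴)*(-36))*(5 - 1*7) = ((1296*256)*(-36))*(5 - 7) = (331776*(-36))*(-2) = -11943936*(-2) = 23887872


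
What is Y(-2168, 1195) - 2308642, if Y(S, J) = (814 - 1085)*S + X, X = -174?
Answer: -1721288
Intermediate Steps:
Y(S, J) = -174 - 271*S (Y(S, J) = (814 - 1085)*S - 174 = -271*S - 174 = -174 - 271*S)
Y(-2168, 1195) - 2308642 = (-174 - 271*(-2168)) - 2308642 = (-174 + 587528) - 2308642 = 587354 - 2308642 = -1721288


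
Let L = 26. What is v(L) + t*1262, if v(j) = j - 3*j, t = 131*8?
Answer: 1322524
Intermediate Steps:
t = 1048
v(j) = -2*j
v(L) + t*1262 = -2*26 + 1048*1262 = -52 + 1322576 = 1322524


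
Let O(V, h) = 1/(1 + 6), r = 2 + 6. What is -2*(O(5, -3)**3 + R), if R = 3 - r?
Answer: 3428/343 ≈ 9.9942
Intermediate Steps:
r = 8
R = -5 (R = 3 - 1*8 = 3 - 8 = -5)
O(V, h) = 1/7
-2*(O(5, -3)**3 + R) = -2*((1/7)**3 - 5) = -2*(1/343 - 5) = -2*(-1714/343) = 3428/343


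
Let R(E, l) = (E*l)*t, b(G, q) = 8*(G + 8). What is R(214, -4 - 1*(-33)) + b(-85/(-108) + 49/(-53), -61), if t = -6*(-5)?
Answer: 266513590/1431 ≈ 1.8624e+5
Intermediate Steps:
b(G, q) = 64 + 8*G (b(G, q) = 8*(8 + G) = 64 + 8*G)
t = 30
R(E, l) = 30*E*l (R(E, l) = (E*l)*30 = 30*E*l)
R(214, -4 - 1*(-33)) + b(-85/(-108) + 49/(-53), -61) = 30*214*(-4 - 1*(-33)) + (64 + 8*(-85/(-108) + 49/(-53))) = 30*214*(-4 + 33) + (64 + 8*(-85*(-1/108) + 49*(-1/53))) = 30*214*29 + (64 + 8*(85/108 - 49/53)) = 186180 + (64 + 8*(-787/5724)) = 186180 + (64 - 1574/1431) = 186180 + 90010/1431 = 266513590/1431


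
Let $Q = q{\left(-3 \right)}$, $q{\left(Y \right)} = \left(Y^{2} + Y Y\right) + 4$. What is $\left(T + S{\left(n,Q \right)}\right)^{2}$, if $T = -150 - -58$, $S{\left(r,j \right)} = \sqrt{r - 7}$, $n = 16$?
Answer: $7921$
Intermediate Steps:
$q{\left(Y \right)} = 4 + 2 Y^{2}$ ($q{\left(Y \right)} = \left(Y^{2} + Y^{2}\right) + 4 = 2 Y^{2} + 4 = 4 + 2 Y^{2}$)
$Q = 22$ ($Q = 4 + 2 \left(-3\right)^{2} = 4 + 2 \cdot 9 = 4 + 18 = 22$)
$S{\left(r,j \right)} = \sqrt{-7 + r}$
$T = -92$ ($T = -150 + 58 = -92$)
$\left(T + S{\left(n,Q \right)}\right)^{2} = \left(-92 + \sqrt{-7 + 16}\right)^{2} = \left(-92 + \sqrt{9}\right)^{2} = \left(-92 + 3\right)^{2} = \left(-89\right)^{2} = 7921$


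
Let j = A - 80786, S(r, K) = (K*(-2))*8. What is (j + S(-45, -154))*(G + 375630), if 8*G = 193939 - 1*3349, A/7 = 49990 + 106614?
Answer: 813212737695/2 ≈ 4.0661e+11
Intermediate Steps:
A = 1096228 (A = 7*(49990 + 106614) = 7*156604 = 1096228)
S(r, K) = -16*K (S(r, K) = -2*K*8 = -16*K)
G = 95295/4 (G = (193939 - 1*3349)/8 = (193939 - 3349)/8 = (1/8)*190590 = 95295/4 ≈ 23824.)
j = 1015442 (j = 1096228 - 80786 = 1015442)
(j + S(-45, -154))*(G + 375630) = (1015442 - 16*(-154))*(95295/4 + 375630) = (1015442 + 2464)*(1597815/4) = 1017906*(1597815/4) = 813212737695/2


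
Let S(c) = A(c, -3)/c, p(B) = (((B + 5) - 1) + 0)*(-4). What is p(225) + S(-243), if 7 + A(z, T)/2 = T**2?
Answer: -222592/243 ≈ -916.02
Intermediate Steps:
A(z, T) = -14 + 2*T**2
p(B) = -16 - 4*B (p(B) = (((5 + B) - 1) + 0)*(-4) = ((4 + B) + 0)*(-4) = (4 + B)*(-4) = -16 - 4*B)
S(c) = 4/c (S(c) = (-14 + 2*(-3)**2)/c = (-14 + 2*9)/c = (-14 + 18)/c = 4/c)
p(225) + S(-243) = (-16 - 4*225) + 4/(-243) = (-16 - 900) + 4*(-1/243) = -916 - 4/243 = -222592/243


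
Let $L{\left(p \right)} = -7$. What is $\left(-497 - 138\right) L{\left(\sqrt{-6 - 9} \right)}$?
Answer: $4445$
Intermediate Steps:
$\left(-497 - 138\right) L{\left(\sqrt{-6 - 9} \right)} = \left(-497 - 138\right) \left(-7\right) = \left(-635\right) \left(-7\right) = 4445$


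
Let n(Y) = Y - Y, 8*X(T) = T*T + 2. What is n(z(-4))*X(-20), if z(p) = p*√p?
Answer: 0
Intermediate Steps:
z(p) = p^(3/2)
X(T) = ¼ + T²/8 (X(T) = (T*T + 2)/8 = (T² + 2)/8 = (2 + T²)/8 = ¼ + T²/8)
n(Y) = 0
n(z(-4))*X(-20) = 0*(¼ + (⅛)*(-20)²) = 0*(¼ + (⅛)*400) = 0*(¼ + 50) = 0*(201/4) = 0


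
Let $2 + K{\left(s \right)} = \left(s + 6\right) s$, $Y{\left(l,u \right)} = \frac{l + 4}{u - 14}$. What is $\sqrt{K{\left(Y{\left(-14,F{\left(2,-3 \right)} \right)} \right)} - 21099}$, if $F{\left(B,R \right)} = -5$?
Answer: $\frac{i \sqrt{7616221}}{19} \approx 145.25 i$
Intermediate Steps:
$Y{\left(l,u \right)} = \frac{4 + l}{-14 + u}$
$K{\left(s \right)} = -2 + s \left(6 + s\right)$ ($K{\left(s \right)} = -2 + \left(s + 6\right) s = -2 + \left(6 + s\right) s = -2 + s \left(6 + s\right)$)
$\sqrt{K{\left(Y{\left(-14,F{\left(2,-3 \right)} \right)} \right)} - 21099} = \sqrt{\left(-2 + \left(\frac{4 - 14}{-14 - 5}\right)^{2} + 6 \frac{4 - 14}{-14 - 5}\right) - 21099} = \sqrt{\left(-2 + \left(\frac{1}{-19} \left(-10\right)\right)^{2} + 6 \frac{1}{-19} \left(-10\right)\right) - 21099} = \sqrt{\left(-2 + \left(\left(- \frac{1}{19}\right) \left(-10\right)\right)^{2} + 6 \left(\left(- \frac{1}{19}\right) \left(-10\right)\right)\right) - 21099} = \sqrt{\left(-2 + \left(\frac{10}{19}\right)^{2} + 6 \cdot \frac{10}{19}\right) - 21099} = \sqrt{\left(-2 + \frac{100}{361} + \frac{60}{19}\right) - 21099} = \sqrt{\frac{518}{361} - 21099} = \sqrt{- \frac{7616221}{361}} = \frac{i \sqrt{7616221}}{19}$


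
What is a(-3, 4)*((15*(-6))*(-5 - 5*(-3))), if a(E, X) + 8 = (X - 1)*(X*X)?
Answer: -36000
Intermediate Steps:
a(E, X) = -8 + X**2*(-1 + X) (a(E, X) = -8 + (X - 1)*(X*X) = -8 + (-1 + X)*X**2 = -8 + X**2*(-1 + X))
a(-3, 4)*((15*(-6))*(-5 - 5*(-3))) = (-8 + 4**3 - 1*4**2)*((15*(-6))*(-5 - 5*(-3))) = (-8 + 64 - 1*16)*(-90*(-5 + 15)) = (-8 + 64 - 16)*(-90*10) = 40*(-900) = -36000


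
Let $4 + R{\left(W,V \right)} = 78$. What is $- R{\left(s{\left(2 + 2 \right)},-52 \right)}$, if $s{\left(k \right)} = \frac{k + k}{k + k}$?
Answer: $-74$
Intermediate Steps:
$s{\left(k \right)} = 1$ ($s{\left(k \right)} = \frac{2 k}{2 k} = 2 k \frac{1}{2 k} = 1$)
$R{\left(W,V \right)} = 74$ ($R{\left(W,V \right)} = -4 + 78 = 74$)
$- R{\left(s{\left(2 + 2 \right)},-52 \right)} = \left(-1\right) 74 = -74$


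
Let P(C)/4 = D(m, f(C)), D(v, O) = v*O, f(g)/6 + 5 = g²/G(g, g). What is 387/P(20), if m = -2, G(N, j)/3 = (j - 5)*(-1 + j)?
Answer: 22059/12400 ≈ 1.7790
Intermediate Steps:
G(N, j) = 3*(-1 + j)*(-5 + j) (G(N, j) = 3*((j - 5)*(-1 + j)) = 3*((-5 + j)*(-1 + j)) = 3*((-1 + j)*(-5 + j)) = 3*(-1 + j)*(-5 + j))
f(g) = -30 + 6*g²/(15 - 18*g + 3*g²) (f(g) = -30 + 6*(g²/(15 - 18*g + 3*g²)) = -30 + 6*g²/(15 - 18*g + 3*g²))
D(v, O) = O*v
P(C) = -16*(-75 - 14*C² + 90*C)/(5 + C² - 6*C) (P(C) = 4*((2*(-75 - 14*C² + 90*C)/(5 + C² - 6*C))*(-2)) = 4*(-4*(-75 - 14*C² + 90*C)/(5 + C² - 6*C)) = -16*(-75 - 14*C² + 90*C)/(5 + C² - 6*C))
387/P(20) = 387/((16*(75 - 90*20 + 14*20²)/(5 + 20² - 6*20))) = 387/((16*(75 - 1800 + 14*400)/(5 + 400 - 120))) = 387/((16*(75 - 1800 + 5600)/285)) = 387/((16*(1/285)*3875)) = 387/(12400/57) = 387*(57/12400) = 22059/12400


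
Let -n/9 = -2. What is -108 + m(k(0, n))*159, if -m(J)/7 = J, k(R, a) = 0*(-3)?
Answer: -108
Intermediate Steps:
n = 18 (n = -9*(-2) = 18)
k(R, a) = 0
m(J) = -7*J
-108 + m(k(0, n))*159 = -108 - 7*0*159 = -108 + 0*159 = -108 + 0 = -108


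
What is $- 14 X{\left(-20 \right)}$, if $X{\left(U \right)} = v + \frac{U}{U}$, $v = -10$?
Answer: $126$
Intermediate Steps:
$X{\left(U \right)} = -9$ ($X{\left(U \right)} = -10 + \frac{U}{U} = -10 + 1 = -9$)
$- 14 X{\left(-20 \right)} = \left(-14\right) \left(-9\right) = 126$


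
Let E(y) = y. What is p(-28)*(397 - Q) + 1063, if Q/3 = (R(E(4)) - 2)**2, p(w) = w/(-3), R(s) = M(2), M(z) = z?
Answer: 14305/3 ≈ 4768.3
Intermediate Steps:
R(s) = 2
p(w) = -w/3 (p(w) = w*(-1/3) = -w/3)
Q = 0 (Q = 3*(2 - 2)**2 = 3*0**2 = 3*0 = 0)
p(-28)*(397 - Q) + 1063 = (-1/3*(-28))*(397 - 1*0) + 1063 = 28*(397 + 0)/3 + 1063 = (28/3)*397 + 1063 = 11116/3 + 1063 = 14305/3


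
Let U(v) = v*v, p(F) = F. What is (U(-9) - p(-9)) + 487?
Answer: 577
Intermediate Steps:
U(v) = v²
(U(-9) - p(-9)) + 487 = ((-9)² - 1*(-9)) + 487 = (81 + 9) + 487 = 90 + 487 = 577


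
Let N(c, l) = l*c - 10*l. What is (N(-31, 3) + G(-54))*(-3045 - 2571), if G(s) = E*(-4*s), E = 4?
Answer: -4161456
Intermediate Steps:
G(s) = -16*s (G(s) = 4*(-4*s) = -16*s)
N(c, l) = -10*l + c*l (N(c, l) = c*l - 10*l = -10*l + c*l)
(N(-31, 3) + G(-54))*(-3045 - 2571) = (3*(-10 - 31) - 16*(-54))*(-3045 - 2571) = (3*(-41) + 864)*(-5616) = (-123 + 864)*(-5616) = 741*(-5616) = -4161456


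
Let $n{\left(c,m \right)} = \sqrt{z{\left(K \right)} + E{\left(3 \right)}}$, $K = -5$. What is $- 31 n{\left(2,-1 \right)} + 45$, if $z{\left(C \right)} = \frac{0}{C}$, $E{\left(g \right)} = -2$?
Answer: $45 - 31 i \sqrt{2} \approx 45.0 - 43.841 i$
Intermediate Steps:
$z{\left(C \right)} = 0$
$n{\left(c,m \right)} = i \sqrt{2}$ ($n{\left(c,m \right)} = \sqrt{0 - 2} = \sqrt{-2} = i \sqrt{2}$)
$- 31 n{\left(2,-1 \right)} + 45 = - 31 i \sqrt{2} + 45 = 45 - 31 i \sqrt{2}$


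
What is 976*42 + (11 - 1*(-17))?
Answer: 41020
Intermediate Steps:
976*42 + (11 - 1*(-17)) = 40992 + (11 + 17) = 40992 + 28 = 41020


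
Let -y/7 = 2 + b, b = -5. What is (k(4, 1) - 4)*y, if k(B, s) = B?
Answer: 0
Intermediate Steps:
y = 21 (y = -7*(2 - 5) = -7*(-3) = 21)
(k(4, 1) - 4)*y = (4 - 4)*21 = 0*21 = 0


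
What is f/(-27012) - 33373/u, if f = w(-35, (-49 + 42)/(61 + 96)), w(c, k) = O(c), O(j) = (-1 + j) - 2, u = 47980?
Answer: -224912059/324008940 ≈ -0.69415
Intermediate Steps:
O(j) = -3 + j
w(c, k) = -3 + c
f = -38 (f = -3 - 35 = -38)
f/(-27012) - 33373/u = -38/(-27012) - 33373/47980 = -38*(-1/27012) - 33373*1/47980 = 19/13506 - 33373/47980 = -224912059/324008940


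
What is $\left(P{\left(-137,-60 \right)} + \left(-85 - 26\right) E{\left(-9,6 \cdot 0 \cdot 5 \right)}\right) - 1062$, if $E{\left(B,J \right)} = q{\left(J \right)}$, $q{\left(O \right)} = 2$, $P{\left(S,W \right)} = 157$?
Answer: $-1127$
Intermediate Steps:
$E{\left(B,J \right)} = 2$
$\left(P{\left(-137,-60 \right)} + \left(-85 - 26\right) E{\left(-9,6 \cdot 0 \cdot 5 \right)}\right) - 1062 = \left(157 + \left(-85 - 26\right) 2\right) - 1062 = \left(157 - 222\right) - 1062 = -65 - 1062 = -1127$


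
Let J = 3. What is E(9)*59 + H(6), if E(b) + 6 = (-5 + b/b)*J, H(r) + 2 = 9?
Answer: -1055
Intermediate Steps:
H(r) = 7 (H(r) = -2 + 9 = 7)
E(b) = -18 (E(b) = -6 + (-5 + b/b)*3 = -6 + (-5 + 1)*3 = -6 - 4*3 = -6 - 12 = -18)
E(9)*59 + H(6) = -18*59 + 7 = -1062 + 7 = -1055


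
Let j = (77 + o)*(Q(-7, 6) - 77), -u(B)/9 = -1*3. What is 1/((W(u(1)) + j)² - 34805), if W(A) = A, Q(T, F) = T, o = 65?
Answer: 1/141598996 ≈ 7.0622e-9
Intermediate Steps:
u(B) = 27 (u(B) = -(-9)*3 = -9*(-3) = 27)
j = -11928 (j = (77 + 65)*(-7 - 77) = 142*(-84) = -11928)
1/((W(u(1)) + j)² - 34805) = 1/((27 - 11928)² - 34805) = 1/((-11901)² - 34805) = 1/(141633801 - 34805) = 1/141598996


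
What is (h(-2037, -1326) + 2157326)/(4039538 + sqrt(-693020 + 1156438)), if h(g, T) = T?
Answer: 4354621964000/8158933395013 - 1078000*sqrt(463418)/8158933395013 ≈ 0.53363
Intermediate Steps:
(h(-2037, -1326) + 2157326)/(4039538 + sqrt(-693020 + 1156438)) = (-1326 + 2157326)/(4039538 + sqrt(-693020 + 1156438)) = 2156000/(4039538 + sqrt(463418))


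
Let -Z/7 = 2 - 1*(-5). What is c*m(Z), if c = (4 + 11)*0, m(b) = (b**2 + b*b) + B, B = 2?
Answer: 0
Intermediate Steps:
Z = -49 (Z = -7*(2 - 1*(-5)) = -7*(2 + 5) = -7*7 = -49)
m(b) = 2 + 2*b**2 (m(b) = (b**2 + b*b) + 2 = (b**2 + b**2) + 2 = 2*b**2 + 2 = 2 + 2*b**2)
c = 0 (c = 15*0 = 0)
c*m(Z) = 0*(2 + 2*(-49)**2) = 0*(2 + 2*2401) = 0*(2 + 4802) = 0*4804 = 0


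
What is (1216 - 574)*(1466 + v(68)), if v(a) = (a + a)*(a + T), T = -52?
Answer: 2338164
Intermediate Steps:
v(a) = 2*a*(-52 + a) (v(a) = (a + a)*(a - 52) = (2*a)*(-52 + a) = 2*a*(-52 + a))
(1216 - 574)*(1466 + v(68)) = (1216 - 574)*(1466 + 2*68*(-52 + 68)) = 642*(1466 + 2*68*16) = 642*(1466 + 2176) = 642*3642 = 2338164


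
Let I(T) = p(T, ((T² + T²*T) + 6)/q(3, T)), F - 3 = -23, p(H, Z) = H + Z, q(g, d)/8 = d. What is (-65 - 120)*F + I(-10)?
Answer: 148047/40 ≈ 3701.2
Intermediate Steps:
q(g, d) = 8*d
F = -20 (F = 3 - 23 = -20)
I(T) = T + (6 + T² + T³)/(8*T) (I(T) = T + ((T² + T²*T) + 6)/((8*T)) = T + ((T² + T³) + 6)*(1/(8*T)) = T + (6 + T² + T³)*(1/(8*T)) = T + (6 + T² + T³)/(8*T))
(-65 - 120)*F + I(-10) = (-65 - 120)*(-20) + (⅛)*(6 + (-10)³ + 9*(-10)²)/(-10) = -185*(-20) + (⅛)*(-⅒)*(6 - 1000 + 9*100) = 3700 + (⅛)*(-⅒)*(6 - 1000 + 900) = 3700 + (⅛)*(-⅒)*(-94) = 3700 + 47/40 = 148047/40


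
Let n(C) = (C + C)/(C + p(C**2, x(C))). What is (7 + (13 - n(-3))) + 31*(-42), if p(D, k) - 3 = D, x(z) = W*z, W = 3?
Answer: -3844/3 ≈ -1281.3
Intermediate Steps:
x(z) = 3*z
p(D, k) = 3 + D
n(C) = 2*C/(3 + C + C**2) (n(C) = (C + C)/(C + (3 + C**2)) = (2*C)/(3 + C + C**2) = 2*C/(3 + C + C**2))
(7 + (13 - n(-3))) + 31*(-42) = (7 + (13 - 2*(-3)/(3 - 3 + (-3)**2))) + 31*(-42) = (7 + (13 - 2*(-3)/(3 - 3 + 9))) - 1302 = (7 + (13 - 2*(-3)/9)) - 1302 = (7 + (13 - 1*(-2/3))) - 1302 = (7 + (13 + 2/3)) - 1302 = (7 + 41/3) - 1302 = 62/3 - 1302 = -3844/3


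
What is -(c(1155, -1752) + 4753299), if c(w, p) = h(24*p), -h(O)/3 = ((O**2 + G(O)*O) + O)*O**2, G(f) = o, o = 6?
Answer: 9376274711922833517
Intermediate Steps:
G(f) = 6
h(O) = -3*O**2*(O**2 + 7*O) (h(O) = -3*((O**2 + 6*O) + O)*O**2 = -3*(O**2 + 7*O)*O**2 = -3*O**2*(O**2 + 7*O))
c(w, p) = 41472*p**3*(-7 - 24*p) (c(w, p) = 3*(24*p)**3*(-7 - 24*p) = 3*(13824*p**3)*(-7 - 24*p) = 41472*p**3*(-7 - 24*p))
-(c(1155, -1752) + 4753299) = -((-1752)**3*(-290304 - 995328*(-1752)) + 4753299) = -(-5377771008*(-290304 + 1743814656) + 4753299) = -(-5377771008*1743524352 + 4753299) = -(-9376274711927586816 + 4753299) = -1*(-9376274711922833517) = 9376274711922833517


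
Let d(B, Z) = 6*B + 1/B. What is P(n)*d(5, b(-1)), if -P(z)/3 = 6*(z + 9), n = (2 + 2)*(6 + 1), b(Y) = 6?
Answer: -100566/5 ≈ -20113.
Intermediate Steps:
d(B, Z) = 1/B + 6*B
n = 28 (n = 4*7 = 28)
P(z) = -162 - 18*z (P(z) = -18*(z + 9) = -18*(9 + z) = -3*(54 + 6*z) = -162 - 18*z)
P(n)*d(5, b(-1)) = (-162 - 18*28)*(1/5 + 6*5) = (-162 - 504)*(⅕ + 30) = -666*151/5 = -100566/5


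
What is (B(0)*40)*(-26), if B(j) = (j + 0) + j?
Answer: 0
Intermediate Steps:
B(j) = 2*j (B(j) = j + j = 2*j)
(B(0)*40)*(-26) = ((2*0)*40)*(-26) = (0*40)*(-26) = 0*(-26) = 0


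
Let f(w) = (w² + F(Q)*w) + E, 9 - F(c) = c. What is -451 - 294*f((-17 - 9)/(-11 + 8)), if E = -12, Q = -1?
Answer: -133457/3 ≈ -44486.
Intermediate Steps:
F(c) = 9 - c
f(w) = -12 + w² + 10*w (f(w) = (w² + (9 - 1*(-1))*w) - 12 = (w² + (9 + 1)*w) - 12 = (w² + 10*w) - 12 = -12 + w² + 10*w)
-451 - 294*f((-17 - 9)/(-11 + 8)) = -451 - 294*(-12 + ((-17 - 9)/(-11 + 8))² + 10*((-17 - 9)/(-11 + 8))) = -451 - 294*(-12 + (-26/(-3))² + 10*(-26/(-3))) = -451 - 294*(-12 + (-26*(-⅓))² + 10*(-26*(-⅓))) = -451 - 294*(-12 + (26/3)² + 10*(26/3)) = -451 - 294*(-12 + 676/9 + 260/3) = -451 - 294*1348/9 = -451 - 132104/3 = -133457/3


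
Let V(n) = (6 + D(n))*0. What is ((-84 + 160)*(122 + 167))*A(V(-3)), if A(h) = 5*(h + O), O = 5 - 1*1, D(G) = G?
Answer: 439280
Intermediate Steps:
V(n) = 0 (V(n) = (6 + n)*0 = 0)
O = 4 (O = 5 - 1 = 4)
A(h) = 20 + 5*h (A(h) = 5*(h + 4) = 5*(4 + h) = 20 + 5*h)
((-84 + 160)*(122 + 167))*A(V(-3)) = ((-84 + 160)*(122 + 167))*(20 + 5*0) = (76*289)*(20 + 0) = 21964*20 = 439280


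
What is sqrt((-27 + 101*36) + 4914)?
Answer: 3*sqrt(947) ≈ 92.320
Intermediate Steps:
sqrt((-27 + 101*36) + 4914) = sqrt((-27 + 3636) + 4914) = sqrt(3609 + 4914) = sqrt(8523) = 3*sqrt(947)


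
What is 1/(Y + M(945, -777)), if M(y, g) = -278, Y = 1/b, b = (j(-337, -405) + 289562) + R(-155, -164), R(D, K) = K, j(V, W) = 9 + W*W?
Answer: -453432/126054095 ≈ -0.0035971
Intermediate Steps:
j(V, W) = 9 + W**2
b = 453432 (b = ((9 + (-405)**2) + 289562) - 164 = ((9 + 164025) + 289562) - 164 = (164034 + 289562) - 164 = 453596 - 164 = 453432)
Y = 1/453432 ≈ 2.2054e-6
1/(Y + M(945, -777)) = 1/(1/453432 - 278) = 1/(-126054095/453432) = -453432/126054095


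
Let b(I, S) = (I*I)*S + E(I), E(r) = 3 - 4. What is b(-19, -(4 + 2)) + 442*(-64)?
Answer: -30455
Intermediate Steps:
E(r) = -1
b(I, S) = -1 + S*I² (b(I, S) = (I*I)*S - 1 = I²*S - 1 = S*I² - 1 = -1 + S*I²)
b(-19, -(4 + 2)) + 442*(-64) = (-1 - (4 + 2)*(-19)²) + 442*(-64) = (-1 - 1*6*361) - 28288 = (-1 - 6*361) - 28288 = (-1 - 2166) - 28288 = -2167 - 28288 = -30455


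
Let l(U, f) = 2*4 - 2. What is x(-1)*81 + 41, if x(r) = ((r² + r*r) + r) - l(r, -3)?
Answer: -364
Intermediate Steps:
l(U, f) = 6 (l(U, f) = 8 - 2 = 6)
x(r) = -6 + r + 2*r² (x(r) = ((r² + r*r) + r) - 1*6 = ((r² + r²) + r) - 6 = (2*r² + r) - 6 = (r + 2*r²) - 6 = -6 + r + 2*r²)
x(-1)*81 + 41 = (-6 - 1 + 2*(-1)²)*81 + 41 = (-6 - 1 + 2*1)*81 + 41 = (-6 - 1 + 2)*81 + 41 = -5*81 + 41 = -405 + 41 = -364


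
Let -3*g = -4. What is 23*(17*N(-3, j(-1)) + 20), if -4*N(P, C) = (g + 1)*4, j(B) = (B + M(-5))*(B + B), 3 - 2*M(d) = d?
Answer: -1357/3 ≈ -452.33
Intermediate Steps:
g = 4/3 (g = -⅓*(-4) = 4/3 ≈ 1.3333)
M(d) = 3/2 - d/2
j(B) = 2*B*(4 + B) (j(B) = (B + (3/2 - ½*(-5)))*(B + B) = (B + (3/2 + 5/2))*(2*B) = (B + 4)*(2*B) = (4 + B)*(2*B) = 2*B*(4 + B))
N(P, C) = -7/3 (N(P, C) = -(4/3 + 1)*4/4 = -7*4/12 = -¼*28/3 = -7/3)
23*(17*N(-3, j(-1)) + 20) = 23*(17*(-7/3) + 20) = 23*(-119/3 + 20) = 23*(-59/3) = -1357/3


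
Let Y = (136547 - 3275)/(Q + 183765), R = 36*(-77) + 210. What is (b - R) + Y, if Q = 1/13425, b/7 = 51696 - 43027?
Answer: 78015029085235/1233522563 ≈ 63246.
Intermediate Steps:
b = 60683 (b = 7*(51696 - 43027) = 7*8669 = 60683)
Q = 1/13425 ≈ 7.4488e-5
R = -2562 (R = -2772 + 210 = -2562)
Y = 894588300/1233522563 (Y = (136547 - 3275)/(1/13425 + 183765) = 133272/(2467045126/13425) = 133272*(13425/2467045126) = 894588300/1233522563 ≈ 0.72523)
(b - R) + Y = (60683 - 1*(-2562)) + 894588300/1233522563 = (60683 + 2562) + 894588300/1233522563 = 63245 + 894588300/1233522563 = 78015029085235/1233522563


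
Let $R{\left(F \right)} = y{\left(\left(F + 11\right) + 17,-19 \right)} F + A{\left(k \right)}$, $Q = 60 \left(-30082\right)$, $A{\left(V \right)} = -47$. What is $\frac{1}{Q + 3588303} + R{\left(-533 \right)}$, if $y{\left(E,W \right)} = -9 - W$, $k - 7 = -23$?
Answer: $- \frac{9589250390}{1783383} \approx -5377.0$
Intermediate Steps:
$k = -16$ ($k = 7 - 23 = -16$)
$Q = -1804920$
$R{\left(F \right)} = -47 + 10 F$ ($R{\left(F \right)} = \left(-9 - -19\right) F - 47 = \left(-9 + 19\right) F - 47 = 10 F - 47 = -47 + 10 F$)
$\frac{1}{Q + 3588303} + R{\left(-533 \right)} = \frac{1}{-1804920 + 3588303} + \left(-47 + 10 \left(-533\right)\right) = \frac{1}{1783383} - 5377 = - \frac{9589250390}{1783383}$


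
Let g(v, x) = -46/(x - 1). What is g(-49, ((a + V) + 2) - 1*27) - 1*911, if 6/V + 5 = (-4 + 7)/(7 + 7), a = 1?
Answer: -1599367/1759 ≈ -909.25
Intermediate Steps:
V = -84/67 (V = 6/(-5 + (-4 + 7)/(7 + 7)) = 6/(-5 + 3/14) = 6/(-67/14) = 6*(-14/67) = -84/67 ≈ -1.2537)
g(v, x) = -46/(-1 + x)
g(-49, ((a + V) + 2) - 1*27) - 1*911 = -46/(-1 + (((1 - 84/67) + 2) - 1*27)) - 1*911 = -46/(-1 + ((-17/67 + 2) - 27)) - 911 = -46/(-1 + (117/67 - 27)) - 911 = -46/(-1 - 1692/67) - 911 = -46/(-1759/67) - 911 = -46*(-67/1759) - 911 = 3082/1759 - 911 = -1599367/1759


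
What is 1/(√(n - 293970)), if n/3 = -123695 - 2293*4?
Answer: -I*√692571/692571 ≈ -0.0012016*I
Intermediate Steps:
n = -398601 (n = 3*(-123695 - 2293*4) = 3*(-123695 - 9172) = 3*(-132867) = -398601)
1/(√(n - 293970)) = 1/(√(-398601 - 293970)) = 1/(√(-692571)) = 1/(I*√692571) = -I*√692571/692571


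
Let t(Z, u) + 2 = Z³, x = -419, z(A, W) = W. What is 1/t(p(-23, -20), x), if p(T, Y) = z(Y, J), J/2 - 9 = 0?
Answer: 1/5830 ≈ 0.00017153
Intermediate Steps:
J = 18 (J = 18 + 2*0 = 18 + 0 = 18)
p(T, Y) = 18
t(Z, u) = -2 + Z³
1/t(p(-23, -20), x) = 1/(-2 + 18³) = 1/(-2 + 5832) = 1/5830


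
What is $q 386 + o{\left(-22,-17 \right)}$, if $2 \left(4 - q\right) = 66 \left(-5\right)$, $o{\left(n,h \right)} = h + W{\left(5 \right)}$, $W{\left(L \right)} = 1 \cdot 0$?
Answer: $65217$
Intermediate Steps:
$W{\left(L \right)} = 0$
$o{\left(n,h \right)} = h$ ($o{\left(n,h \right)} = h + 0 = h$)
$q = 169$ ($q = 4 - \frac{66 \left(-5\right)}{2} = 4 - -165 = 4 + 165 = 169$)
$q 386 + o{\left(-22,-17 \right)} = 169 \cdot 386 - 17 = 65234 - 17 = 65217$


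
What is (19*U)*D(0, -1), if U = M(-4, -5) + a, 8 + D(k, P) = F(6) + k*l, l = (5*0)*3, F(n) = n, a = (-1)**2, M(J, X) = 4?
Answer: -190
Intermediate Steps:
a = 1
l = 0 (l = 0*3 = 0)
D(k, P) = -2 (D(k, P) = -8 + (6 + k*0) = -8 + (6 + 0) = -8 + 6 = -2)
U = 5 (U = 4 + 1 = 5)
(19*U)*D(0, -1) = (19*5)*(-2) = 95*(-2) = -190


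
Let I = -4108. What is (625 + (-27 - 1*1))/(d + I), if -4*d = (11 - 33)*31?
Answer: -398/2625 ≈ -0.15162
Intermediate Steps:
d = 341/2 (d = -(11 - 33)*31/4 = -(-11)*31/2 = -1/4*(-682) = 341/2 ≈ 170.50)
(625 + (-27 - 1*1))/(d + I) = (625 + (-27 - 1*1))/(341/2 - 4108) = (625 + (-27 - 1))/(-7875/2) = (625 - 28)*(-2/7875) = 597*(-2/7875) = -398/2625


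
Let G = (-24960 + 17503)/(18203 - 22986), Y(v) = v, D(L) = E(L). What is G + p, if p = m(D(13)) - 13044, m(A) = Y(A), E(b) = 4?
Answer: -62362863/4783 ≈ -13038.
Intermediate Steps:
D(L) = 4
m(A) = A
p = -13040 (p = 4 - 13044 = -13040)
G = 7457/4783 (G = -7457/(-4783) = -7457*(-1/4783) = 7457/4783 ≈ 1.5591)
G + p = 7457/4783 - 13040 = -62362863/4783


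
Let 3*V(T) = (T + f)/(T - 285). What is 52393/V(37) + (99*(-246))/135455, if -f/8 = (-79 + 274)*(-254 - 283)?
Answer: -5300491732338/113478374435 ≈ -46.709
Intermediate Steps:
f = 837720 (f = -8*(-79 + 274)*(-254 - 283) = -1560*(-537) = -8*(-104715) = 837720)
V(T) = (837720 + T)/(3*(-285 + T)) (V(T) = ((T + 837720)/(T - 285))/3 = ((837720 + T)/(-285 + T))/3 = (837720 + T)/(3*(-285 + T)))
52393/V(37) + (99*(-246))/135455 = 52393/(((837720 + 37)/(3*(-285 + 37)))) + (99*(-246))/135455 = 52393/(((⅓)*837757/(-248))) - 24354*1/135455 = 52393/(((⅓)*(-1/248)*837757)) - 24354/135455 = 52393/(-837757/744) - 24354/135455 = 52393*(-744/837757) - 24354/135455 = -38980392/837757 - 24354/135455 = -5300491732338/113478374435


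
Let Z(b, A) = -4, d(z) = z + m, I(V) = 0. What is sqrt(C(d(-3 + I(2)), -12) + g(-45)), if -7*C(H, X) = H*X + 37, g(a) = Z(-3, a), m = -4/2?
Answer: 5*I*sqrt(35)/7 ≈ 4.2258*I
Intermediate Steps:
m = -2 (m = -4*1/2 = -2)
d(z) = -2 + z (d(z) = z - 2 = -2 + z)
g(a) = -4
C(H, X) = -37/7 - H*X/7 (C(H, X) = -(H*X + 37)/7 = -(37 + H*X)/7 = -37/7 - H*X/7)
sqrt(C(d(-3 + I(2)), -12) + g(-45)) = sqrt((-37/7 - 1/7*(-2 + (-3 + 0))*(-12)) - 4) = sqrt((-37/7 - 1/7*(-2 - 3)*(-12)) - 4) = sqrt((-37/7 - 1/7*(-5)*(-12)) - 4) = sqrt((-37/7 - 60/7) - 4) = sqrt(-97/7 - 4) = sqrt(-125/7) = 5*I*sqrt(35)/7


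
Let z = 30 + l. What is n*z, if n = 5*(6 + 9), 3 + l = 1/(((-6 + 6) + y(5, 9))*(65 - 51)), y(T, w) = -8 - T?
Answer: 368475/182 ≈ 2024.6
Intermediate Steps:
l = -547/182 (l = -3 + 1/(((-6 + 6) + (-8 - 1*5))*(65 - 51)) = -3 + 1/((0 + (-8 - 5))*14) = -3 + 1/((0 - 13)*14) = -3 + 1/(-13*14) = -3 + 1/(-182) = -3 - 1/182 = -547/182 ≈ -3.0055)
n = 75 (n = 5*15 = 75)
z = 4913/182 (z = 30 - 547/182 = 4913/182 ≈ 26.995)
n*z = 75*(4913/182) = 368475/182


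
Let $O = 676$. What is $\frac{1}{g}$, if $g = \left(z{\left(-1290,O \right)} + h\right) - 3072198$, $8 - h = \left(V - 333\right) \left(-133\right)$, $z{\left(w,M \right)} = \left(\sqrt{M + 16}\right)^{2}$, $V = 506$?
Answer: $- \frac{1}{3048489} \approx -3.2803 \cdot 10^{-7}$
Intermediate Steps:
$z{\left(w,M \right)} = 16 + M$ ($z{\left(w,M \right)} = \left(\sqrt{16 + M}\right)^{2} = 16 + M$)
$h = 23017$ ($h = 8 - \left(506 - 333\right) \left(-133\right) = 8 - 173 \left(-133\right) = 8 - -23009 = 8 + 23009 = 23017$)
$g = -3048489$ ($g = \left(\left(16 + 676\right) + 23017\right) - 3072198 = \left(692 + 23017\right) - 3072198 = 23709 - 3072198 = -3048489$)
$\frac{1}{g} = \frac{1}{-3048489} = - \frac{1}{3048489}$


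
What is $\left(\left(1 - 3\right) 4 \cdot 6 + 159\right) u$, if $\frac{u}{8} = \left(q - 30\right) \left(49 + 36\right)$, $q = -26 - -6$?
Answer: $-3774000$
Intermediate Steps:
$q = -20$ ($q = -26 + 6 = -20$)
$u = -34000$ ($u = 8 \left(-20 - 30\right) \left(49 + 36\right) = 8 \left(\left(-50\right) 85\right) = 8 \left(-4250\right) = -34000$)
$\left(\left(1 - 3\right) 4 \cdot 6 + 159\right) u = \left(\left(1 - 3\right) 4 \cdot 6 + 159\right) \left(-34000\right) = \left(\left(-2\right) 4 \cdot 6 + 159\right) \left(-34000\right) = \left(\left(-8\right) 6 + 159\right) \left(-34000\right) = \left(-48 + 159\right) \left(-34000\right) = 111 \left(-34000\right) = -3774000$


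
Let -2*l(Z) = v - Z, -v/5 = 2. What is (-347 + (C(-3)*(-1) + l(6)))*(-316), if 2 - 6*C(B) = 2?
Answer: 107124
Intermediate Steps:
v = -10 (v = -5*2 = -10)
l(Z) = 5 + Z/2 (l(Z) = -(-10 - Z)/2 = 5 + Z/2)
C(B) = 0 (C(B) = ⅓ - ⅙*2 = ⅓ - ⅓ = 0)
(-347 + (C(-3)*(-1) + l(6)))*(-316) = (-347 + (0*(-1) + (5 + (½)*6)))*(-316) = (-347 + (0 + (5 + 3)))*(-316) = (-347 + (0 + 8))*(-316) = (-347 + 8)*(-316) = -339*(-316) = 107124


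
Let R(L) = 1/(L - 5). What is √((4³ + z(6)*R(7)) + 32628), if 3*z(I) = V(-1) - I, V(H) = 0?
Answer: √32691 ≈ 180.81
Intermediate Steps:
R(L) = 1/(-5 + L)
z(I) = -I/3 (z(I) = (0 - I)/3 = (-I)/3 = -I/3)
√((4³ + z(6)*R(7)) + 32628) = √((4³ + (-⅓*6)/(-5 + 7)) + 32628) = √((64 - 2/2) + 32628) = √((64 - 2*½) + 32628) = √((64 - 1) + 32628) = √(63 + 32628) = √32691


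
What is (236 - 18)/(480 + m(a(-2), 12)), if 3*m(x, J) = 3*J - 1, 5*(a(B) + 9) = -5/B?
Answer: 654/1475 ≈ 0.44339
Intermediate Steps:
a(B) = -9 - 1/B (a(B) = -9 + (-5/B)/5 = -9 - 1/B)
m(x, J) = -⅓ + J (m(x, J) = (3*J - 1)/3 = (-1 + 3*J)/3 = -⅓ + J)
(236 - 18)/(480 + m(a(-2), 12)) = (236 - 18)/(480 + (-⅓ + 12)) = 218/(480 + 35/3) = 218/(1475/3) = 218*(3/1475) = 654/1475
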